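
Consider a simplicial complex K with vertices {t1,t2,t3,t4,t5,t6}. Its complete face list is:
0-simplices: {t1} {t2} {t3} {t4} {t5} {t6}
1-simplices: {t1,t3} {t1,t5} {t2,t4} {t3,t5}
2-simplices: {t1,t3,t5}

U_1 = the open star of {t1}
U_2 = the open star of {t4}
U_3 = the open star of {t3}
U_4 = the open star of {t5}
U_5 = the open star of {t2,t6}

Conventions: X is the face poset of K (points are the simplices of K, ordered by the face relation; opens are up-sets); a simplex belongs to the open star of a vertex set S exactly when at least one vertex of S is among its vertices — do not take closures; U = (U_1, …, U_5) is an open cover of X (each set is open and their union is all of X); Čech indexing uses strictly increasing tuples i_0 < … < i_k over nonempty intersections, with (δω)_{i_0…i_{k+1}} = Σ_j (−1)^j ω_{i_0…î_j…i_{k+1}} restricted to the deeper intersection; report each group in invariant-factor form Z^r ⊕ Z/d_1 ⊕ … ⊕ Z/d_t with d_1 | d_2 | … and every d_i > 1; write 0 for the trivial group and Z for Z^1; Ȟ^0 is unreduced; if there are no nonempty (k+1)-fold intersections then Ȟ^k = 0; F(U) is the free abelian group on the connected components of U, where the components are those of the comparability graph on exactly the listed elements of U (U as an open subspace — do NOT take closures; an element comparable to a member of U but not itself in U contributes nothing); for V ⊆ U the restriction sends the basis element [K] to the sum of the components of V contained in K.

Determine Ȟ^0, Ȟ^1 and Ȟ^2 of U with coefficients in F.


nonempty intersections:
  U1={{t1},{t1,t3},{t1,t5},{t1,t3,t5}} U2={{t4},{t2,t4}} U3={{t3},{t1,t3},{t3,t5},{t1,t3,t5}} U4={{t5},{t1,t5},{t3,t5},{t1,t3,t5}} U5={{t2},{t6},{t2,t4}}
  U13={{t1,t3},{t1,t3,t5}} U14={{t1,t5},{t1,t3,t5}} U25={{t2,t4}} U34={{t3,t5},{t1,t3,t5}}
  U134={{t1,t3,t5}}
components per intersection:
  U1: {{t1},{t1,t3},{t1,t5},{t1,t3,t5}}
  U2: {{t4},{t2,t4}}
  U3: {{t3},{t1,t3},{t3,t5},{t1,t3,t5}}
  U4: {{t5},{t1,t5},{t3,t5},{t1,t3,t5}}
  U5: {{t2},{t2,t4}} {{t6}}
  U13: {{t1,t3},{t1,t3,t5}}
  U14: {{t1,t5},{t1,t3,t5}}
  U25: {{t2,t4}}
  U34: {{t3,t5},{t1,t3,t5}}
  U134: {{t1,t3,t5}}
C dims 6,4,1; δ0: rk 3, SNF 1^3; δ1: rk 1, SNF 1^1
Ȟ^0: (6−3)−0=3 ⇒ Z^3
Ȟ^1: (4−1)−3=0 ⇒ 0
Ȟ^2: (1−0)−1=0 ⇒ 0

Ȟ^0(U;F) ≅ Z^3, Ȟ^1(U;F) ≅ 0 and Ȟ^2(U;F) ≅ 0


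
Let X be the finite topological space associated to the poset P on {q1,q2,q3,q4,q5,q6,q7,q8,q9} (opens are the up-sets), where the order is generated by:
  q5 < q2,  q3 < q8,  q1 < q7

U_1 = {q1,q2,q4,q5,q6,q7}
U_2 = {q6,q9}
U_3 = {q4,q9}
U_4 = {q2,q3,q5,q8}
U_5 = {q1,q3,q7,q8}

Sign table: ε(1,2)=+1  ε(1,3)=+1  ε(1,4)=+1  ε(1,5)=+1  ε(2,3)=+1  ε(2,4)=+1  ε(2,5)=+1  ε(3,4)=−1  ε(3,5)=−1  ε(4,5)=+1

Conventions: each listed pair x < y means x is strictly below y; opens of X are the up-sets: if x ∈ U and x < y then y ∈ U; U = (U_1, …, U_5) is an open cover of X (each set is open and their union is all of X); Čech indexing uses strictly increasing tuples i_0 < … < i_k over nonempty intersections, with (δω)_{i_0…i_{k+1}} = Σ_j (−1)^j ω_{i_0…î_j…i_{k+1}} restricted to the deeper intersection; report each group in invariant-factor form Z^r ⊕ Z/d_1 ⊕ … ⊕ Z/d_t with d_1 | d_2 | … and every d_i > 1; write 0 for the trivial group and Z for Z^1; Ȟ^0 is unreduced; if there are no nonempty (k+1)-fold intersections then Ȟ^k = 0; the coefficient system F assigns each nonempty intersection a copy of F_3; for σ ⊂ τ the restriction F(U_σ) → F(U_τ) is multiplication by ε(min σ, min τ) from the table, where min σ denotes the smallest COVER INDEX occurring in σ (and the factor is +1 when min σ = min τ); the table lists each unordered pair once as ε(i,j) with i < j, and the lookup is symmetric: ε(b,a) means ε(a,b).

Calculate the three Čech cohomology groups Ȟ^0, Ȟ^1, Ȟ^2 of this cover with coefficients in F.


nerve simplices:
  U12={q6} U13={q4} U14={q2,q5} U15={q1,q7} U23={q9} U45={q3,q8}
C dims 5,6; δ0: rk_F3 4
degree 0: 5−4−0 = 1 → Ȟ^0 ≅ Z/3
degree 1: 6−0−4 = 2 → Ȟ^1 ≅ Z/3 ⊕ Z/3
degree 2: 0−0−0 = 0 → Ȟ^2 ≅ 0

Ȟ^0 ≅ Z/3,  Ȟ^1 ≅ Z/3 ⊕ Z/3,  Ȟ^2 ≅ 0


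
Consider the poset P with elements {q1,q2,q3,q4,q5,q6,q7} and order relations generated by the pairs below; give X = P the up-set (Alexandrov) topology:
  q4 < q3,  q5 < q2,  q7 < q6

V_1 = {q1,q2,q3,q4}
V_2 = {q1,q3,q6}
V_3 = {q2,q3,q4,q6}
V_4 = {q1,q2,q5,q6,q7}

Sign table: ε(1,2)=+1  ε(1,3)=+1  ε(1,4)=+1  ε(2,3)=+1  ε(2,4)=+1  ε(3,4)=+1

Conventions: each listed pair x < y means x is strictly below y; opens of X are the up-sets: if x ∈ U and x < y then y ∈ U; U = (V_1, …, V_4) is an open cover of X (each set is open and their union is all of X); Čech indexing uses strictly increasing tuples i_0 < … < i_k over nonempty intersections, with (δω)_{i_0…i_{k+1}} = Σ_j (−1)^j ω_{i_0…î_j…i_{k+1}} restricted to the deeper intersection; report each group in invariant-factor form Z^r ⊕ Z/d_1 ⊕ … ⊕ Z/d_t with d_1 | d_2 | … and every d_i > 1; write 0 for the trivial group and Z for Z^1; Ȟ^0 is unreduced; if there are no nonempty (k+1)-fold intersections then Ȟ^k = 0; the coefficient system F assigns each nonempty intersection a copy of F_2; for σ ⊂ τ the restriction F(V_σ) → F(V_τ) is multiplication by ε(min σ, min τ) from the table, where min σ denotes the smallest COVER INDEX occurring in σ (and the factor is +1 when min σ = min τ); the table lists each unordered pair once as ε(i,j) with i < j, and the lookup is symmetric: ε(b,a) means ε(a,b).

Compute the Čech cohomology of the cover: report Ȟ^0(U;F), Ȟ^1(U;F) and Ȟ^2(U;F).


Ȟ^0(U;F) ≅ Z/2,  Ȟ^1(U;F) ≅ 0,  Ȟ^2(U;F) ≅ Z/2

intersection data:
  V12={q1,q3} V13={q2,q3,q4} V14={q1,q2} V23={q3,q6} V24={q1,q6} V34={q2,q6}
  V123={q3} V124={q1} V134={q2} V234={q6}
C dims 4,6,4; δ0: rk_F2 3; δ1: rk_F2 3
Ȟ^0 = (4 − 3) − 0 = 1, so Ȟ^0 ≅ Z/2
Ȟ^1 = (6 − 3) − 3 = 0, so Ȟ^1 ≅ 0
Ȟ^2 = (4 − 0) − 3 = 1, so Ȟ^2 ≅ Z/2


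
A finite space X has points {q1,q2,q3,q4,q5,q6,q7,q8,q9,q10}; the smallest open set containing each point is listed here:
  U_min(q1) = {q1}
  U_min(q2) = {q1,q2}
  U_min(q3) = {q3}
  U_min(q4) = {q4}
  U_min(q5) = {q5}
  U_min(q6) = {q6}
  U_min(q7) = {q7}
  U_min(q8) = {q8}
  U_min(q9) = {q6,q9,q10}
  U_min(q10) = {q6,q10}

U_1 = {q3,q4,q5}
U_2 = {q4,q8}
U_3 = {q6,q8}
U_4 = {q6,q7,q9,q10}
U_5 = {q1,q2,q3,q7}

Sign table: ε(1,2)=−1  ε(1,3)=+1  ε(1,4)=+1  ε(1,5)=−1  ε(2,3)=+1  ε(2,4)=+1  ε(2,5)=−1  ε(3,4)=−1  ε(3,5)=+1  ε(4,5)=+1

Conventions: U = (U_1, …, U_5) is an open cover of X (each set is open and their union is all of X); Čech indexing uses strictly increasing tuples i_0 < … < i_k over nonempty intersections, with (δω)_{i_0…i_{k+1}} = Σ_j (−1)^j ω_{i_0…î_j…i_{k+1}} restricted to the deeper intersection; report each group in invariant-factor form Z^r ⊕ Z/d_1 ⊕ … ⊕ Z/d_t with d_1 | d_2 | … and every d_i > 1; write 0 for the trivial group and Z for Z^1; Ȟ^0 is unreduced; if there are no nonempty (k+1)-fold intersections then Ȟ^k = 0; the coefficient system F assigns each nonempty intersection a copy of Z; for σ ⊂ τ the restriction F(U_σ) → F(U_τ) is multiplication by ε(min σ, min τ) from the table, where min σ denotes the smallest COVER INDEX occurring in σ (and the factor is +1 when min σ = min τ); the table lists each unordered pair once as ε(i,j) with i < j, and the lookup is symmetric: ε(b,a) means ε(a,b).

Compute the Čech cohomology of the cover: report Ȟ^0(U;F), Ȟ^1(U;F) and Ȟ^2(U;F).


nerve simplices:
  U12={q4} U15={q3} U23={q8} U34={q6} U45={q7}
C dims 5,5; δ0: rk 5, SNF 1^4·2
degree 0: 5−5−0 = 0 → Ȟ^0 ≅ 0
degree 1: 5−0−5 = 0 plus torsion [2] → Ȟ^1 ≅ Z/2
degree 2: 0−0−0 = 0 → Ȟ^2 ≅ 0

Ȟ^0 = 0; Ȟ^1 = Z/2; Ȟ^2 = 0


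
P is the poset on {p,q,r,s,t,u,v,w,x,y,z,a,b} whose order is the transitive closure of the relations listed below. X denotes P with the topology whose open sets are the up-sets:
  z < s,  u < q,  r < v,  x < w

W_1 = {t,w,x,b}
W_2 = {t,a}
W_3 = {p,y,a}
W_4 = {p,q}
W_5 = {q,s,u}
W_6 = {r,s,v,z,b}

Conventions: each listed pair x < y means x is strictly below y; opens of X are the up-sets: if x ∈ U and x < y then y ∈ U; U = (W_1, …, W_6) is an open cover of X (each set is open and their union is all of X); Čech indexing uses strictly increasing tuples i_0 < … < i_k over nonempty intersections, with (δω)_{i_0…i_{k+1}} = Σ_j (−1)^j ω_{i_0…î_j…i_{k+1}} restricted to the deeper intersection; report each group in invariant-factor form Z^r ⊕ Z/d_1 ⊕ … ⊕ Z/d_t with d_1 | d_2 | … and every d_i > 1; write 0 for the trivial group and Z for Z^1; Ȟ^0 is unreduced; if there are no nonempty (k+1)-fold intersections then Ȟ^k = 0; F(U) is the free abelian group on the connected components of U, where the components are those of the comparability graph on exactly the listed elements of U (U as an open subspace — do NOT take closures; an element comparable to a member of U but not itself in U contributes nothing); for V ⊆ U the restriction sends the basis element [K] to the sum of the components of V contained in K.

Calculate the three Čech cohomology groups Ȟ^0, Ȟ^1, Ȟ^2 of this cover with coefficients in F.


intersection data:
  W12={t} W16={b} W23={a} W34={p} W45={q} W56={s}
components per intersection:
  W1: {t} {w,x} {b}
  W2: {t} {a}
  W3: {p} {y} {a}
  W4: {p} {q}
  W5: {q,u} {s}
  W6: {r,v} {s,z} {b}
  W12: {t}
  W16: {b}
  W23: {a}
  W34: {p}
  W45: {q}
  W56: {s}
C dims 15,6; δ0: rk 6, SNF 1^6
Ȟ^0 = (15 − 6) − 0 = 9, so Ȟ^0 ≅ Z^9
Ȟ^1 = (6 − 0) − 6 = 0, so Ȟ^1 ≅ 0
Ȟ^2 = (0 − 0) − 0 = 0, so Ȟ^2 ≅ 0

Ȟ^0(U;F) ≅ Z^9; Ȟ^1(U;F) ≅ 0; Ȟ^2(U;F) ≅ 0


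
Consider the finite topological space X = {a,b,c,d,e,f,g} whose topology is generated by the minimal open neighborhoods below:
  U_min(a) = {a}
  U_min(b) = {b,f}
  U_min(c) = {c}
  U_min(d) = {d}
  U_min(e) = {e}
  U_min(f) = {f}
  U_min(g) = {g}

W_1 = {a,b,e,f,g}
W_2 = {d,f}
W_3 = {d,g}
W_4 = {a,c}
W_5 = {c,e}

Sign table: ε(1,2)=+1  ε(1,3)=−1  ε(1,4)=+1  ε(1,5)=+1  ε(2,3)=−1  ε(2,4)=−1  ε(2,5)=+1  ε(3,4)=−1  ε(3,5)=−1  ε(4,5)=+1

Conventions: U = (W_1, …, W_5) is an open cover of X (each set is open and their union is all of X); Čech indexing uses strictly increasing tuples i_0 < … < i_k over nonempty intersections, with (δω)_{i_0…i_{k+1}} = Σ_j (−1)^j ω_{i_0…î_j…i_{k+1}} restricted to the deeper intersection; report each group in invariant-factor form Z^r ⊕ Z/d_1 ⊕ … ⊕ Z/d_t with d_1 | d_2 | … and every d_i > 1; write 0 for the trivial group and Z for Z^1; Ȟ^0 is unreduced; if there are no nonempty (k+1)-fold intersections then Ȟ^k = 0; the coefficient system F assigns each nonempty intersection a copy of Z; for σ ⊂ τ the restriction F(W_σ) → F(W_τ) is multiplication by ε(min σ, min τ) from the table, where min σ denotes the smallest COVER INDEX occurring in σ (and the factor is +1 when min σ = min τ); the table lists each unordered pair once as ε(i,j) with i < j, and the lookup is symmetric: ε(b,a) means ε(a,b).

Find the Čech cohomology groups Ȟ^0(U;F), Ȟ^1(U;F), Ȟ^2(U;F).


Ȟ^0 ≅ Z; Ȟ^1 ≅ Z^2; Ȟ^2 ≅ 0

cover nerve:
  W12={f} W13={g} W14={a} W15={e} W23={d} W45={c}
C dims 5,6; δ0: rk 4, SNF 1^4
Ȟ^0: (5−4)−0=1 ⇒ Z
Ȟ^1: (6−0)−4=2 ⇒ Z^2
Ȟ^2: (0−0)−0=0 ⇒ 0


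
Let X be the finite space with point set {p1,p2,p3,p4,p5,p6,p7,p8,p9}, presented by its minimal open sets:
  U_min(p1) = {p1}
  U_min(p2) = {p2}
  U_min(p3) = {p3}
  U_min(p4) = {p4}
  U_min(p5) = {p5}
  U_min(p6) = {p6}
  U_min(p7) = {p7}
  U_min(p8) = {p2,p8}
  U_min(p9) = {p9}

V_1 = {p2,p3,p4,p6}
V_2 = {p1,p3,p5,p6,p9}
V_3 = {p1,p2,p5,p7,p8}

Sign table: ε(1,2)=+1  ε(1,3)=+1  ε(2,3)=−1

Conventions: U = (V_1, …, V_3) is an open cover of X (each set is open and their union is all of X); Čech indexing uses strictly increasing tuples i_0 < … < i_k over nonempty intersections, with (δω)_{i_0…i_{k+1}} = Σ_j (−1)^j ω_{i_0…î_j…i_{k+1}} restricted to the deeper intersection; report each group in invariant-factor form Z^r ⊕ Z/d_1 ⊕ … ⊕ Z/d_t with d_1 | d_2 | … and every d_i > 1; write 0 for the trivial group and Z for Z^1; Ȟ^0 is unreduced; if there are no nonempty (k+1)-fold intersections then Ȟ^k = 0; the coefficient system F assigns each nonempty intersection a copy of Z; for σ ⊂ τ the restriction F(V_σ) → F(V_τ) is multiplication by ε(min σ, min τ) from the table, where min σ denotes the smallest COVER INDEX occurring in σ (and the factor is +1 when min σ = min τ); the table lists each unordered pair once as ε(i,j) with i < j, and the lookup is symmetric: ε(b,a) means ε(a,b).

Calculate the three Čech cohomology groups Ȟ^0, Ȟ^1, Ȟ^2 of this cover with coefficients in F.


nerve of the cover:
  V12={p3,p6} V13={p2} V23={p1,p5}
C dims 3,3; δ0: rk 3, SNF 1^2·2
Ȟ^0 = (3 − 3) − 0 = 0, so Ȟ^0 ≅ 0
Ȟ^1 = (3 − 0) − 3 = 0 plus torsion [2], so Ȟ^1 ≅ Z/2
Ȟ^2 = (0 − 0) − 0 = 0, so Ȟ^2 ≅ 0

Ȟ^0 ≅ 0; Ȟ^1 ≅ Z/2; Ȟ^2 ≅ 0


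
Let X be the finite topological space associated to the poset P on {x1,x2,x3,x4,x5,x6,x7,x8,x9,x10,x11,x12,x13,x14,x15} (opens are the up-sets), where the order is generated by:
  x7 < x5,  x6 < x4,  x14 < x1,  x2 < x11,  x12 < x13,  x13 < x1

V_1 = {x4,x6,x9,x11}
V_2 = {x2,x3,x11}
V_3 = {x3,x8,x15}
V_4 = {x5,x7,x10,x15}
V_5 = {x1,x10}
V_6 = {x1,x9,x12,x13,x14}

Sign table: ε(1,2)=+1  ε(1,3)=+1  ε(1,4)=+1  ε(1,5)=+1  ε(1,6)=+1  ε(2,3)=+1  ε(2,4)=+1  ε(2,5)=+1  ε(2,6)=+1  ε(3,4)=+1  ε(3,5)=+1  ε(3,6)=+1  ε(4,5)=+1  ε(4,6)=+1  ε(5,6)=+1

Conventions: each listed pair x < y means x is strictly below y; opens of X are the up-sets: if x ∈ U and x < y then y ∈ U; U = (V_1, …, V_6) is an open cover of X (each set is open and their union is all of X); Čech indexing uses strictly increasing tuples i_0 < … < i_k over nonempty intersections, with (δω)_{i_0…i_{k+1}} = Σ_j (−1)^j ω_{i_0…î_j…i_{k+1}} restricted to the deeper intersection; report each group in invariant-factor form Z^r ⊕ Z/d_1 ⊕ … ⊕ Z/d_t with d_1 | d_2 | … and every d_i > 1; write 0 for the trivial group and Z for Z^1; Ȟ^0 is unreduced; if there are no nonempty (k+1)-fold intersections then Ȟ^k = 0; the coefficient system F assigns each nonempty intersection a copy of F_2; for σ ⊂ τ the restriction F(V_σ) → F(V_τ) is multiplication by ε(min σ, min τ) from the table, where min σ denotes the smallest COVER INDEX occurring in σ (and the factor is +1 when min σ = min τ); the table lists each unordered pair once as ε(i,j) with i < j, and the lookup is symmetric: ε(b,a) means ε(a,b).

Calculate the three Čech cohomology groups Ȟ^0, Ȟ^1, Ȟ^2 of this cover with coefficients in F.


nerve of the cover:
  V12={x11} V16={x9} V23={x3} V34={x15} V45={x10} V56={x1}
C dims 6,6; δ0: rk_F2 5
Ȟ^0 = (6 − 5) − 0 = 1, so Ȟ^0 ≅ Z/2
Ȟ^1 = (6 − 0) − 5 = 1, so Ȟ^1 ≅ Z/2
Ȟ^2 = (0 − 0) − 0 = 0, so Ȟ^2 ≅ 0

Ȟ^0 ≅ Z/2, Ȟ^1 ≅ Z/2, Ȟ^2 ≅ 0


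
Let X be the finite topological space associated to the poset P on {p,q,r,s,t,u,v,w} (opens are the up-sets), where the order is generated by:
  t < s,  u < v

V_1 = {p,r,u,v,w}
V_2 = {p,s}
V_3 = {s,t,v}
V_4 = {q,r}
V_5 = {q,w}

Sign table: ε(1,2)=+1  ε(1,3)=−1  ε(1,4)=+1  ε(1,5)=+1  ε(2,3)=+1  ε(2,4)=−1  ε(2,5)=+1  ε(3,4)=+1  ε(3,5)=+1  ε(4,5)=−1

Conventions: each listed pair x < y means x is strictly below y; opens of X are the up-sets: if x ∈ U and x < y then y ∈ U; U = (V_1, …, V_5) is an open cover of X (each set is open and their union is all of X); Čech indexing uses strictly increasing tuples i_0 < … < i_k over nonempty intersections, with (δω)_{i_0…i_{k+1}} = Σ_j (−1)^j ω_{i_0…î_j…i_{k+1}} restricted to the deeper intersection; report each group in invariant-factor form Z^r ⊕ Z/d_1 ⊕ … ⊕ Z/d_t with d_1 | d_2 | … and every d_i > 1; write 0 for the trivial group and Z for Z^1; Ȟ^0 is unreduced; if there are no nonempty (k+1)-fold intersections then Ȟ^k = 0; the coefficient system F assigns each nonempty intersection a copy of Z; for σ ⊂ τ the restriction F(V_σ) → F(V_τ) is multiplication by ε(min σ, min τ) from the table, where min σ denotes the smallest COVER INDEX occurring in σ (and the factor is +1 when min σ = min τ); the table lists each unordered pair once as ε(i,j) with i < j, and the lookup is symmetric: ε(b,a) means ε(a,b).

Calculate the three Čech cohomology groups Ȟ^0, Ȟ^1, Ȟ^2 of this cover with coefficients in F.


Ȟ^0 = 0, Ȟ^1 = Z ⊕ Z/2 and Ȟ^2 = 0

cover nerve:
  V12={p} V13={v} V14={r} V15={w} V23={s} V45={q}
C dims 5,6; δ0: rk 5, SNF 1^4·2
Ȟ^0: (5−5)−0=0 ⇒ 0
Ȟ^1: (6−0)−5=1 plus torsion [2] ⇒ Z ⊕ Z/2
Ȟ^2: (0−0)−0=0 ⇒ 0


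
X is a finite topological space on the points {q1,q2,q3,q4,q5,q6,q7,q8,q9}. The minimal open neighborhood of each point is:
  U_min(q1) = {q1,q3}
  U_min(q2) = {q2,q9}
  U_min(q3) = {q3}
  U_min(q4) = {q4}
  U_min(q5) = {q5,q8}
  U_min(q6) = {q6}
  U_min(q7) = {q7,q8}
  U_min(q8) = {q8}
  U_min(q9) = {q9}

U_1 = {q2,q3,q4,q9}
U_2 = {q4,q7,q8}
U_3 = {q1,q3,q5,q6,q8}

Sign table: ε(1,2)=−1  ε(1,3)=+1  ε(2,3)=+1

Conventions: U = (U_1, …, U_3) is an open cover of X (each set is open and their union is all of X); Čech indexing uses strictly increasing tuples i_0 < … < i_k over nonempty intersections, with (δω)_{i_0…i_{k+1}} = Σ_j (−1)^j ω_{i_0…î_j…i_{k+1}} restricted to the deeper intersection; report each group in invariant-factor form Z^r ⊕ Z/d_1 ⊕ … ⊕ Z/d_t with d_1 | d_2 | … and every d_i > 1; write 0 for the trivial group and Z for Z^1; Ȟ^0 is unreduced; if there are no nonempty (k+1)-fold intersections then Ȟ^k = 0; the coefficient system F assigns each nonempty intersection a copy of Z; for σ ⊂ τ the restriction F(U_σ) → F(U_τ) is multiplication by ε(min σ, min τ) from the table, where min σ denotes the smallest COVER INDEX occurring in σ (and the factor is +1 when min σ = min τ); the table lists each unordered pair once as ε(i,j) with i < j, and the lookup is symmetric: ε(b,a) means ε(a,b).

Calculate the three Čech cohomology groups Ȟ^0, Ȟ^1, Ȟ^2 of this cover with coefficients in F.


nerve of the cover:
  U12={q4} U13={q3} U23={q8}
C dims 3,3; δ0: rk 3, SNF 1^2·2
Ȟ^0 = (3 − 3) − 0 = 0, so Ȟ^0 ≅ 0
Ȟ^1 = (3 − 0) − 3 = 0 plus torsion [2], so Ȟ^1 ≅ Z/2
Ȟ^2 = (0 − 0) − 0 = 0, so Ȟ^2 ≅ 0

Ȟ^0 = 0,  Ȟ^1 = Z/2,  Ȟ^2 = 0


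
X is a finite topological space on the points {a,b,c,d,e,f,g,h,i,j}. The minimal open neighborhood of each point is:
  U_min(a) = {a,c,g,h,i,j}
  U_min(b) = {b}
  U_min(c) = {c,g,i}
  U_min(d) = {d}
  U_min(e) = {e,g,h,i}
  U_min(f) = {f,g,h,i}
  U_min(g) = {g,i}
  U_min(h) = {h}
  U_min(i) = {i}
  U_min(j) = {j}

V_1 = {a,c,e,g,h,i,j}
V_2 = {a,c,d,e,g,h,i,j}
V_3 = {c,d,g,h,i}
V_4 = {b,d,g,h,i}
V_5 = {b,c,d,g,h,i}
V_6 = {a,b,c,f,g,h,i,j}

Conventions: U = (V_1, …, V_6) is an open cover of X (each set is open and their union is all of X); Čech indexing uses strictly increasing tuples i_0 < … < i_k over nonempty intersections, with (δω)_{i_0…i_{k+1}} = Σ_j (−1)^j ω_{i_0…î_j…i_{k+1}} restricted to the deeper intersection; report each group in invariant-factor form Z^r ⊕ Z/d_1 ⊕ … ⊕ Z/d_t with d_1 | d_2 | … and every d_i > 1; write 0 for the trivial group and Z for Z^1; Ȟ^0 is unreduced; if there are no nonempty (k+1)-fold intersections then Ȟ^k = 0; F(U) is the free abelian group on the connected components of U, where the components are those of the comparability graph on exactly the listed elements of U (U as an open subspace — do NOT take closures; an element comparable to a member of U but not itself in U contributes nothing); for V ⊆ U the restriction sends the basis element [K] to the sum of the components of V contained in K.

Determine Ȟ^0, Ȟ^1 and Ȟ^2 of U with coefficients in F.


nonempty intersections:
  V12={a,c,e,g,h,i,j} V13={c,g,h,i} V14={g,h,i} V15={c,g,h,i} V16={a,c,g,h,i,j} V23={c,d,g,h,i} V24={d,g,h,i} V25={c,d,g,h,i} V26={a,c,g,h,i,j} V34={d,g,h,i} V35={c,d,g,h,i} V36={c,g,h,i} V45={b,d,g,h,i} V46={b,g,h,i} V56={b,c,g,h,i}
  V123={c,g,h,i} V124={g,h,i} V125={c,g,h,i} V126={a,c,g,h,i,j} V134={g,h,i} V135={c,g,h,i} V136={c,g,h,i} V145={g,h,i} V146={g,h,i} V156={c,g,h,i} V234={d,g,h,i} V235={c,d,g,h,i} V236={c,g,h,i} V245={d,g,h,i} V246={g,h,i} V256={c,g,h,i} V345={d,g,h,i} V346={g,h,i} V356={c,g,h,i} V456={b,g,h,i}
  V1234={g,h,i} V1235={c,g,h,i} V1236={c,g,h,i} V1245={g,h,i} V1246={g,h,i} V1256={c,g,h,i} V1345={g,h,i} V1346={g,h,i} V1356={c,g,h,i} V1456={g,h,i} V2345={d,g,h,i} V2346={g,h,i} V2356={c,g,h,i} V2456={g,h,i} V3456={g,h,i}
  V12345={g,h,i} V12346={g,h,i} V12356={c,g,h,i} V12456={g,h,i} V13456={g,h,i} V23456={g,h,i}
  V123456={g,h,i}
components per intersection:
  V1: {a,c,e,g,h,i,j}
  V2: {a,c,e,g,h,i,j} {d}
  V3: {c,g,i} {d} {h}
  V4: {b} {d} {g,i} {h}
  V5: {b} {c,g,i} {d} {h}
  V6: {a,c,f,g,h,i,j} {b}
  V12: {a,c,e,g,h,i,j}
  V13: {c,g,i} {h}
  V14: {g,i} {h}
  V15: {c,g,i} {h}
  V16: {a,c,g,h,i,j}
  V23: {c,g,i} {d} {h}
  V24: {d} {g,i} {h}
  V25: {c,g,i} {d} {h}
  V26: {a,c,g,h,i,j}
  V34: {d} {g,i} {h}
  V35: {c,g,i} {d} {h}
  V36: {c,g,i} {h}
  V45: {b} {d} {g,i} {h}
  V46: {b} {g,i} {h}
  V56: {b} {c,g,i} {h}
  V123: {c,g,i} {h}
  V124: {g,i} {h}
  V125: {c,g,i} {h}
  V126: {a,c,g,h,i,j}
  V134: {g,i} {h}
  V135: {c,g,i} {h}
  V136: {c,g,i} {h}
  V145: {g,i} {h}
  V146: {g,i} {h}
  V156: {c,g,i} {h}
  V234: {d} {g,i} {h}
  V235: {c,g,i} {d} {h}
  V236: {c,g,i} {h}
  V245: {d} {g,i} {h}
  V246: {g,i} {h}
  V256: {c,g,i} {h}
  V345: {d} {g,i} {h}
  V346: {g,i} {h}
  V356: {c,g,i} {h}
  V456: {b} {g,i} {h}
  V1234: {g,i} {h}
  V1235: {c,g,i} {h}
  V1236: {c,g,i} {h}
  V1245: {g,i} {h}
  V1246: {g,i} {h}
  V1256: {c,g,i} {h}
  V1345: {g,i} {h}
  V1346: {g,i} {h}
  V1356: {c,g,i} {h}
  V1456: {g,i} {h}
  V2345: {d} {g,i} {h}
  V2346: {g,i} {h}
  V2356: {c,g,i} {h}
  V2456: {g,i} {h}
  V3456: {g,i} {h}
  V12345: {g,i} {h}
  V12346: {g,i} {h}
  V12356: {c,g,i} {h}
  V12456: {g,i} {h}
  V13456: {g,i} {h}
  V23456: {g,i} {h}
  V123456: {g,i} {h}
C dims 16,36,44,31; δ0: rk 13, SNF 1^13; δ1: rk 23, SNF 1^23; δ2: rk 21, SNF 1^21
Ȟ^0: (16−13)−0=3 ⇒ Z^3
Ȟ^1: (36−23)−13=0 ⇒ 0
Ȟ^2: (44−21)−23=0 ⇒ 0

Ȟ^0 = Z^3, Ȟ^1 = 0, Ȟ^2 = 0


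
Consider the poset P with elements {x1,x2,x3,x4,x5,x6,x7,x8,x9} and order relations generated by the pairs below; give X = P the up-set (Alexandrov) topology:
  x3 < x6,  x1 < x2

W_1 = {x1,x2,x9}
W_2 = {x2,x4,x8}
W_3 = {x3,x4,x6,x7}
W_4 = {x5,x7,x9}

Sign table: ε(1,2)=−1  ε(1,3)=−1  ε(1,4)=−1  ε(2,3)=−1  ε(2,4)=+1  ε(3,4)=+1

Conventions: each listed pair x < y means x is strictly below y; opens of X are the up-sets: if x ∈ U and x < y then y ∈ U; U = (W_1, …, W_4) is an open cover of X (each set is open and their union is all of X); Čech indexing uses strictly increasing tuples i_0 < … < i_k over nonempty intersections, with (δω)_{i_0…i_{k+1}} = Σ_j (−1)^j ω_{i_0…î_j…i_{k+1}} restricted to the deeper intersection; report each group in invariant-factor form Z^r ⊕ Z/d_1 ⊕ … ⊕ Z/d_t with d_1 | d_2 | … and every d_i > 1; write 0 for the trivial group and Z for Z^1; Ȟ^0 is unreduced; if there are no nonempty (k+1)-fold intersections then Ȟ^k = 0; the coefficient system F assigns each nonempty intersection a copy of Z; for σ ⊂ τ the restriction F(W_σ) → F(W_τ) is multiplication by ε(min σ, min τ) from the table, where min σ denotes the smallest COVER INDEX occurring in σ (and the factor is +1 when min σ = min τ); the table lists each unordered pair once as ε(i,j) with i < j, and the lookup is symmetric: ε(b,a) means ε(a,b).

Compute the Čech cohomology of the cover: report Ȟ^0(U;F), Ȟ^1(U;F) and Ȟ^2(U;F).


Ȟ^0 = 0; Ȟ^1 = Z/2; Ȟ^2 = 0

nerve simplices:
  W12={x2} W14={x9} W23={x4} W34={x7}
C dims 4,4; δ0: rk 4, SNF 1^3·2
degree 0: 4−4−0 = 0 → Ȟ^0 ≅ 0
degree 1: 4−0−4 = 0 plus torsion [2] → Ȟ^1 ≅ Z/2
degree 2: 0−0−0 = 0 → Ȟ^2 ≅ 0


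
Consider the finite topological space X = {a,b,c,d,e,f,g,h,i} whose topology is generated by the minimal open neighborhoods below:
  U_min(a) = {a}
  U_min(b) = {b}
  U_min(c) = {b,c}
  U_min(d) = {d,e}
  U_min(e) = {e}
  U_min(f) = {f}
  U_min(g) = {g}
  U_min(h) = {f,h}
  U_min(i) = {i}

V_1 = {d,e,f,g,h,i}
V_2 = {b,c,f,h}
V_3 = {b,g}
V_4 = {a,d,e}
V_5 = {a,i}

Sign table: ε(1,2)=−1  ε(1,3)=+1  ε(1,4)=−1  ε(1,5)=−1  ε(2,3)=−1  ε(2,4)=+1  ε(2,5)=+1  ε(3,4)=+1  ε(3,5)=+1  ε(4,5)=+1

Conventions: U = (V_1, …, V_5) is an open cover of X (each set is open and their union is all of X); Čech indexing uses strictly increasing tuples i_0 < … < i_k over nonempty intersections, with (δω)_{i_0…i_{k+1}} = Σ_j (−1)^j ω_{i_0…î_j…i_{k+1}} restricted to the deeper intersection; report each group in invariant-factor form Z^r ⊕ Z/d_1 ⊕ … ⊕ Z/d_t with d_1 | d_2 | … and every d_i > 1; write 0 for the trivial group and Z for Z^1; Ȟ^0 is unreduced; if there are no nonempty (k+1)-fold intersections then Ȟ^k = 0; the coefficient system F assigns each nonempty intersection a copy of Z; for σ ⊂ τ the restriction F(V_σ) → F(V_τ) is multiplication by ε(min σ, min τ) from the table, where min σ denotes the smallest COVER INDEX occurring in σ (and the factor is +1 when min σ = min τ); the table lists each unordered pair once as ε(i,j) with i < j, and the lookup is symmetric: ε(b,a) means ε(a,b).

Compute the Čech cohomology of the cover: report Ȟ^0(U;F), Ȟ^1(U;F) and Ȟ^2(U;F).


Ȟ^0 = Z; Ȟ^1 = Z^2; Ȟ^2 = 0

nerve of the cover:
  V12={f,h} V13={g} V14={d,e} V15={i} V23={b} V45={a}
C dims 5,6; δ0: rk 4, SNF 1^4
Ȟ^0 = (5 − 4) − 0 = 1, so Ȟ^0 ≅ Z
Ȟ^1 = (6 − 0) − 4 = 2, so Ȟ^1 ≅ Z^2
Ȟ^2 = (0 − 0) − 0 = 0, so Ȟ^2 ≅ 0


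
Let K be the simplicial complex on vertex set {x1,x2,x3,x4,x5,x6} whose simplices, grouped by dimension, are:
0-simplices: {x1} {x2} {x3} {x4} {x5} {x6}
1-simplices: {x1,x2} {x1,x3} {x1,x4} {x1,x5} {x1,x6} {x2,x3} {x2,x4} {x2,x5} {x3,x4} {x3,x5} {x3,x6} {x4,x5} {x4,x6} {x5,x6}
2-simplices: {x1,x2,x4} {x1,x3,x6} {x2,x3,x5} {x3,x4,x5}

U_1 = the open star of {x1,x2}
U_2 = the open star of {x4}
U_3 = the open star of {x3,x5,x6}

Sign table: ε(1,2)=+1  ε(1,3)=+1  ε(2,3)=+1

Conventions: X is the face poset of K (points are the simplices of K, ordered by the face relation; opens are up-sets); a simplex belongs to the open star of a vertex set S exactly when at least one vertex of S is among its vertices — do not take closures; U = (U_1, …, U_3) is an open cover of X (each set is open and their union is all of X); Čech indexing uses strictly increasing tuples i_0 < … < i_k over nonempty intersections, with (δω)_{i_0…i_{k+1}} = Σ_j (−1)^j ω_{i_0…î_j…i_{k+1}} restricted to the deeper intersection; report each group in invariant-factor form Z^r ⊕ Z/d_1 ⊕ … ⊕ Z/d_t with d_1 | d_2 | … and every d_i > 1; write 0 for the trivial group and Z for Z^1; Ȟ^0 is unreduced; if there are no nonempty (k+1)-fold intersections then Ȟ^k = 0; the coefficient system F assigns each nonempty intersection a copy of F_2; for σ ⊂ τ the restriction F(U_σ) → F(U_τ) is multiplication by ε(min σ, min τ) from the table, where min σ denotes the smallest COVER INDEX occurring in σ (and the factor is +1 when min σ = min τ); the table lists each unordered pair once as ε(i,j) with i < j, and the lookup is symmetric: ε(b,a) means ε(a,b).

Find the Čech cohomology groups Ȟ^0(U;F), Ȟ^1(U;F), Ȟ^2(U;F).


Ȟ^0 ≅ Z/2,  Ȟ^1 ≅ Z/2,  Ȟ^2 ≅ 0

cover nerve:
  U1={{x1},{x2},{x1,x2},{x1,x3},{x1,x4},{x1,x5},{x1,x6},{x2,x3},{x2,x4},{x2,x5},{x1,x2,x4},{x1,x3,x6},{x2,x3,x5}} U2={{x4},{x1,x4},{x2,x4},{x3,x4},{x4,x5},{x4,x6},{x1,x2,x4},{x3,x4,x5}} U3={{x3},{x5},{x6},{x1,x3},{x1,x5},{x1,x6},{x2,x3},{x2,x5},{x3,x4},{x3,x5},{x3,x6},{x4,x5},{x4,x6},{x5,x6},{x1,x3,x6},{x2,x3,x5},{x3,x4,x5}}
  U12={{x1,x4},{x2,x4},{x1,x2,x4}} U13={{x1,x3},{x1,x5},{x1,x6},{x2,x3},{x2,x5},{x1,x3,x6},{x2,x3,x5}} U23={{x3,x4},{x4,x5},{x4,x6},{x3,x4,x5}}
C dims 3,3; δ0: rk_F2 2
Ȟ^0: (3−2)−0=1 ⇒ Z/2
Ȟ^1: (3−0)−2=1 ⇒ Z/2
Ȟ^2: (0−0)−0=0 ⇒ 0


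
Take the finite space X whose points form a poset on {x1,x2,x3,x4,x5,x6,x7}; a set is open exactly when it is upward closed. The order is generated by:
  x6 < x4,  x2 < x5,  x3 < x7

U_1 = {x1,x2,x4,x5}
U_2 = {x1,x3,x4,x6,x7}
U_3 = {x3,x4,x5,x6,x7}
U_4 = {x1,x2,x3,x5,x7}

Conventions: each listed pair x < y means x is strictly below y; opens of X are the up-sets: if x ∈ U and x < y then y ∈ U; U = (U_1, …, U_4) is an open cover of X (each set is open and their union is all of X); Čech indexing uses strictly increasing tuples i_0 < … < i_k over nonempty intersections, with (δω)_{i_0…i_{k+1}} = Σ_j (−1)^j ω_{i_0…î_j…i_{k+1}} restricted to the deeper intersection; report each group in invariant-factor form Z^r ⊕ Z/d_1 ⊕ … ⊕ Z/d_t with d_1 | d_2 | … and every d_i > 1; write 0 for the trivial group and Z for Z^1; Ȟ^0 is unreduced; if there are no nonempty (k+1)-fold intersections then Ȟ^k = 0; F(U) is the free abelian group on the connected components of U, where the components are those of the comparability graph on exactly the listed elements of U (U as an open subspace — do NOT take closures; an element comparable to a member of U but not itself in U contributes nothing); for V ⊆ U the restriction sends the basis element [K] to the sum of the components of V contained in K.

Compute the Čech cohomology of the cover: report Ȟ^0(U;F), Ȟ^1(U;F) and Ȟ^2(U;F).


cover nerve:
  U12={x1,x4} U13={x4,x5} U14={x1,x2,x5} U23={x3,x4,x6,x7} U24={x1,x3,x7} U34={x3,x5,x7}
  U123={x4} U124={x1} U134={x5} U234={x3,x7}
components per intersection:
  U1: {x1} {x2,x5} {x4}
  U2: {x1} {x3,x7} {x4,x6}
  U3: {x3,x7} {x4,x6} {x5}
  U4: {x1} {x2,x5} {x3,x7}
  U12: {x1} {x4}
  U13: {x4} {x5}
  U14: {x1} {x2,x5}
  U23: {x3,x7} {x4,x6}
  U24: {x1} {x3,x7}
  U34: {x3,x7} {x5}
  U123: {x4}
  U124: {x1}
  U134: {x5}
  U234: {x3,x7}
C dims 12,12,4; δ0: rk 8, SNF 1^8; δ1: rk 4, SNF 1^4
Ȟ^0: (12−8)−0=4 ⇒ Z^4
Ȟ^1: (12−4)−8=0 ⇒ 0
Ȟ^2: (4−0)−4=0 ⇒ 0

Ȟ^0(U;F) ≅ Z^4,  Ȟ^1(U;F) ≅ 0,  Ȟ^2(U;F) ≅ 0


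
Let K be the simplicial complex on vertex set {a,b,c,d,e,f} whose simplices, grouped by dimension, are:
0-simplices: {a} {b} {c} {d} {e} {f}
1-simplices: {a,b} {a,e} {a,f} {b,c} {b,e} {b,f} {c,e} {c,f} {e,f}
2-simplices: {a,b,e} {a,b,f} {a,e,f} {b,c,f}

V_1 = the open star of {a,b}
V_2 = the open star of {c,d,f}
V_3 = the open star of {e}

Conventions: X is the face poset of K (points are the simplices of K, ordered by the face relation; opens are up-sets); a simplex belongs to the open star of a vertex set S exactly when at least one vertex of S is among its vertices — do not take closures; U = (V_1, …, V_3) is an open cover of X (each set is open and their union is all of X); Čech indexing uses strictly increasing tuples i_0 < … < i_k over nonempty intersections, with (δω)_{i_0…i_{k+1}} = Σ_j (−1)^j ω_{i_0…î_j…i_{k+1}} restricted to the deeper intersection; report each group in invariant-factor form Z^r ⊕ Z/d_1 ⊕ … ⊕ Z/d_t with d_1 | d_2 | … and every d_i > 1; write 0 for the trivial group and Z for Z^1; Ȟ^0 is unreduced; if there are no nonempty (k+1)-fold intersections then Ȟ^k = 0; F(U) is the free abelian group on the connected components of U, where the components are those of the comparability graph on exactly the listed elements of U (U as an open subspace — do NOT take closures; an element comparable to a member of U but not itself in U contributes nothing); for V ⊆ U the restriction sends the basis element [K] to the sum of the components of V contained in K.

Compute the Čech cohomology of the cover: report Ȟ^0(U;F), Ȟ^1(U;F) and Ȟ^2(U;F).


Ȟ^0 ≅ Z^2; Ȟ^1 ≅ Z; Ȟ^2 ≅ 0

nonempty intersections:
  V1={{a},{b},{a,b},{a,e},{a,f},{b,c},{b,e},{b,f},{a,b,e},{a,b,f},{a,e,f},{b,c,f}} V2={{c},{d},{f},{a,f},{b,c},{b,f},{c,e},{c,f},{e,f},{a,b,f},{a,e,f},{b,c,f}} V3={{e},{a,e},{b,e},{c,e},{e,f},{a,b,e},{a,e,f}}
  V12={{a,f},{b,c},{b,f},{a,b,f},{a,e,f},{b,c,f}} V13={{a,e},{b,e},{a,b,e},{a,e,f}} V23={{c,e},{e,f},{a,e,f}}
  V123={{a,e,f}}
components per intersection:
  V1: {{a},{b},{a,b},{a,e},{a,f},{b,c},{b,e},{b,f},{a,b,e},{a,b,f},{a,e,f},{b,c,f}}
  V2: {{c},{f},{a,f},{b,c},{b,f},{c,e},{c,f},{e,f},{a,b,f},{a,e,f},{b,c,f}} {{d}}
  V3: {{e},{a,e},{b,e},{c,e},{e,f},{a,b,e},{a,e,f}}
  V12: {{a,f},{b,c},{b,f},{a,b,f},{a,e,f},{b,c,f}}
  V13: {{a,e},{b,e},{a,b,e},{a,e,f}}
  V23: {{c,e}} {{e,f},{a,e,f}}
  V123: {{a,e,f}}
C dims 4,4,1; δ0: rk 2, SNF 1^2; δ1: rk 1, SNF 1^1
Ȟ^0: (4−2)−0=2 ⇒ Z^2
Ȟ^1: (4−1)−2=1 ⇒ Z
Ȟ^2: (1−0)−1=0 ⇒ 0


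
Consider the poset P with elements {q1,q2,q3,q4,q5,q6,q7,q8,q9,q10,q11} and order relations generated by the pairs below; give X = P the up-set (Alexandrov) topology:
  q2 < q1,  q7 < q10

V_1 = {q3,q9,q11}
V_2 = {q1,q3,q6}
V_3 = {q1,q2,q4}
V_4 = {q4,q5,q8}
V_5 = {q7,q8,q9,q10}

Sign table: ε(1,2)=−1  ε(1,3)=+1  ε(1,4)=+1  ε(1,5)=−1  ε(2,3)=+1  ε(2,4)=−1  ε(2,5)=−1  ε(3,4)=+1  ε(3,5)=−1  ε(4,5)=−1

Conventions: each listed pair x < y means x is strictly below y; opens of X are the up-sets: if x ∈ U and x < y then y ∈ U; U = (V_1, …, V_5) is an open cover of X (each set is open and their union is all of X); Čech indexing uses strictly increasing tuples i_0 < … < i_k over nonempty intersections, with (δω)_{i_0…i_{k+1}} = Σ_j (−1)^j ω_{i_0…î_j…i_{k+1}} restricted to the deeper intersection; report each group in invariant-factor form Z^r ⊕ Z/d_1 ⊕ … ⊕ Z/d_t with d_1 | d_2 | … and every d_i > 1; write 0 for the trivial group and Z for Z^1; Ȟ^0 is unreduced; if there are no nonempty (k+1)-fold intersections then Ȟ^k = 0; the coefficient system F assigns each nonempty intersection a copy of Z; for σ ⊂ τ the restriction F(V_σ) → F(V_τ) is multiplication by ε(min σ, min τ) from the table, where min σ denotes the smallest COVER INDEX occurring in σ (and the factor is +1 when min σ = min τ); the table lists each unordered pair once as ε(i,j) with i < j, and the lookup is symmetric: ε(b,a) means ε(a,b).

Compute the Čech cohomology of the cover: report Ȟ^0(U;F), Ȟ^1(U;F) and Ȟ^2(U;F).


Ȟ^0 = 0, Ȟ^1 = Z/2, Ȟ^2 = 0

nonempty intersections:
  V12={q3} V15={q9} V23={q1} V34={q4} V45={q8}
C dims 5,5; δ0: rk 5, SNF 1^4·2
Ȟ^0: (5−5)−0=0 ⇒ 0
Ȟ^1: (5−0)−5=0 plus torsion [2] ⇒ Z/2
Ȟ^2: (0−0)−0=0 ⇒ 0


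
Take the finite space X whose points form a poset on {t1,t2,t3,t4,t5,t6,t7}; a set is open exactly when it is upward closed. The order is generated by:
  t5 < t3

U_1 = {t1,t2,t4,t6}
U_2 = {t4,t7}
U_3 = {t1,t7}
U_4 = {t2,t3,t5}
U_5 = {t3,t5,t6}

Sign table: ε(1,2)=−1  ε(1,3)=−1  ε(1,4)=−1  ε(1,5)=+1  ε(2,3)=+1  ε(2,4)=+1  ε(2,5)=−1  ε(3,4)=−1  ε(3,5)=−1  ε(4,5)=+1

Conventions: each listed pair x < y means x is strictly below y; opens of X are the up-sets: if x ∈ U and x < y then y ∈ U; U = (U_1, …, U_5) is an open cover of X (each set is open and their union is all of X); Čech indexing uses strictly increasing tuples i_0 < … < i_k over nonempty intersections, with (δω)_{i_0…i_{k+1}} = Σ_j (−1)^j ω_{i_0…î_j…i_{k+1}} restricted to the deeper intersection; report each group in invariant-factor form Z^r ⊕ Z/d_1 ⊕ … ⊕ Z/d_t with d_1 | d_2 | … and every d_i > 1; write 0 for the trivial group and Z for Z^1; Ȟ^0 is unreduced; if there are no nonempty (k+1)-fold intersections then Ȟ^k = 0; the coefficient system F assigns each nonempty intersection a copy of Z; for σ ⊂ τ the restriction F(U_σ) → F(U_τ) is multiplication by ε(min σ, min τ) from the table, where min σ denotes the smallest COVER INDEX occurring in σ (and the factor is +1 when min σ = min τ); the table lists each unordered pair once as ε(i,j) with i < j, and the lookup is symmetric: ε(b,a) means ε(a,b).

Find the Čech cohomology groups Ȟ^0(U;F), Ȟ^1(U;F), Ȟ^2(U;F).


Ȟ^0(U;F) ≅ 0, Ȟ^1(U;F) ≅ Z ⊕ Z/2 and Ȟ^2(U;F) ≅ 0

nonempty intersections:
  U12={t4} U13={t1} U14={t2} U15={t6} U23={t7} U45={t3,t5}
C dims 5,6; δ0: rk 5, SNF 1^4·2
Ȟ^0: (5−5)−0=0 ⇒ 0
Ȟ^1: (6−0)−5=1 plus torsion [2] ⇒ Z ⊕ Z/2
Ȟ^2: (0−0)−0=0 ⇒ 0


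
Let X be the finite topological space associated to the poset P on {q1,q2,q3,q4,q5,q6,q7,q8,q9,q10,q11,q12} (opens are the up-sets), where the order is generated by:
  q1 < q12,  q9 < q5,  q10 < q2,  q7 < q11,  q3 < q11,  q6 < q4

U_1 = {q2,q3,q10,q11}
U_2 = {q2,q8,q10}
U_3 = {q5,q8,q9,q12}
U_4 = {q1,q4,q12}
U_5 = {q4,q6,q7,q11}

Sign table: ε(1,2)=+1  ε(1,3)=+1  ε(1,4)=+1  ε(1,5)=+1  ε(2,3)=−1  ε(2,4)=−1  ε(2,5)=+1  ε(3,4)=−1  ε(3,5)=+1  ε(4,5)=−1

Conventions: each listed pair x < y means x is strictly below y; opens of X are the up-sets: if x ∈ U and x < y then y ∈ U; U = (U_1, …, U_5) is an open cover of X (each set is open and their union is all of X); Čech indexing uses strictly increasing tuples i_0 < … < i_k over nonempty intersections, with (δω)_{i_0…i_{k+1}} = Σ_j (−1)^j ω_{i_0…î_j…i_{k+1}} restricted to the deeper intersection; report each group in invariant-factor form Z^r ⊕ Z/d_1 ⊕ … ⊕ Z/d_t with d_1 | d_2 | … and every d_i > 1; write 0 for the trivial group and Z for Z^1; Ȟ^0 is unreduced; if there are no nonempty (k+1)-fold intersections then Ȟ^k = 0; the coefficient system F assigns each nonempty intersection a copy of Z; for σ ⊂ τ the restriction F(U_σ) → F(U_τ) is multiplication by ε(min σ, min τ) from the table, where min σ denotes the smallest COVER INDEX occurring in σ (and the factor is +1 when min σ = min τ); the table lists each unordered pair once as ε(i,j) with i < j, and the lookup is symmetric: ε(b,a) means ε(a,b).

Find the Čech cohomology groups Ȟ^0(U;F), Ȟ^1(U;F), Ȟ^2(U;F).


cover nerve:
  U12={q2,q10} U15={q11} U23={q8} U34={q12} U45={q4}
C dims 5,5; δ0: rk 5, SNF 1^4·2
Ȟ^0: (5−5)−0=0 ⇒ 0
Ȟ^1: (5−0)−5=0 plus torsion [2] ⇒ Z/2
Ȟ^2: (0−0)−0=0 ⇒ 0

Ȟ^0 ≅ 0, Ȟ^1 ≅ Z/2, Ȟ^2 ≅ 0


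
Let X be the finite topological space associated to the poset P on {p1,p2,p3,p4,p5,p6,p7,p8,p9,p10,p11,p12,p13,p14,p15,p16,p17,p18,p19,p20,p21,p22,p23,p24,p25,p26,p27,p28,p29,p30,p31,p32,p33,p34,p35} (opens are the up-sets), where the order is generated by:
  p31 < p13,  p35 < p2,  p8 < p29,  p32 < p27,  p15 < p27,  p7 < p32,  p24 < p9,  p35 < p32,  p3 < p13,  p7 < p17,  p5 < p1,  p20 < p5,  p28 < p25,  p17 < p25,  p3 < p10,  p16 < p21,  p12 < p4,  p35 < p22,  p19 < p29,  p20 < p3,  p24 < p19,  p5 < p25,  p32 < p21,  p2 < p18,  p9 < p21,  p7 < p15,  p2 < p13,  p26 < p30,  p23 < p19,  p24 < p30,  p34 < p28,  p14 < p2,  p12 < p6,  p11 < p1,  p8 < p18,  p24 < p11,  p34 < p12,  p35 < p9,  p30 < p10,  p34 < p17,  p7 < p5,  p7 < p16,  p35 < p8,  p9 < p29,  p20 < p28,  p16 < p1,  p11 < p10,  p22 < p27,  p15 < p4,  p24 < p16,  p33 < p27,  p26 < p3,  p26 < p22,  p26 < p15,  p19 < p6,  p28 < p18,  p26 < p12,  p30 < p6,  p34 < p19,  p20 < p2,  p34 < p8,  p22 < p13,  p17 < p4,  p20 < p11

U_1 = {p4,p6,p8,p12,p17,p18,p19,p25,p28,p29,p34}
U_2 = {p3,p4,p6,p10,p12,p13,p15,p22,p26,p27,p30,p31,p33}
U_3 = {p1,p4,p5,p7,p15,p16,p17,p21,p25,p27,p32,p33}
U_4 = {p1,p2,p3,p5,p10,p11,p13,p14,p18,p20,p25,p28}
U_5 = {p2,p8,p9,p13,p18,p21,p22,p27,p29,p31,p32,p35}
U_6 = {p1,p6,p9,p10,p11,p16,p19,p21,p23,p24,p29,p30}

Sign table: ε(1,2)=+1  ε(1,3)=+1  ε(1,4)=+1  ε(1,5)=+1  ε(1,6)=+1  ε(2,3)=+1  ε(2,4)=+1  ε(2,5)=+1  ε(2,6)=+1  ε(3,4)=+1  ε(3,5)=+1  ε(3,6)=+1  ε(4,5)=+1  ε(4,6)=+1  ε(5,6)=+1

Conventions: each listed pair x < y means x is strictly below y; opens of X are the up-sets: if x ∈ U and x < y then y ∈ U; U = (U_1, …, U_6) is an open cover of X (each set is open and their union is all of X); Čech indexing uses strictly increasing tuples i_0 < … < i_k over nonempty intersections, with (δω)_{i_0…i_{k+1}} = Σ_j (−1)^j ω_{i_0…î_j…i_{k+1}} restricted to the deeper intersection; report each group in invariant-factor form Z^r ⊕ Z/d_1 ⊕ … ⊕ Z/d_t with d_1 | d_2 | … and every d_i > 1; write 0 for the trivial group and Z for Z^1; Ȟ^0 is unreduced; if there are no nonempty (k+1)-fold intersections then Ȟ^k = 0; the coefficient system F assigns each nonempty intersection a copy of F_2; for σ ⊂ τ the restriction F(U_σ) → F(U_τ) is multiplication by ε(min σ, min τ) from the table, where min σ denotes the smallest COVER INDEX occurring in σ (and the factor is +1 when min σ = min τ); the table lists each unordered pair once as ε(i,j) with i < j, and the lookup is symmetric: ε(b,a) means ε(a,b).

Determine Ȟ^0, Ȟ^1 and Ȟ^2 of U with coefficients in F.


nonempty intersections:
  U12={p4,p6,p12} U13={p4,p17,p25} U14={p18,p25,p28} U15={p8,p18,p29} U16={p6,p19,p29} U23={p4,p15,p27,p33} U24={p3,p10,p13} U25={p13,p22,p27,p31} U26={p6,p10,p30} U34={p1,p5,p25} U35={p21,p27,p32} U36={p1,p16,p21} U45={p2,p13,p18} U46={p1,p10,p11} U56={p9,p21,p29}
  U123={p4} U126={p6} U134={p25} U145={p18} U156={p29} U235={p27} U245={p13} U246={p10} U346={p1} U356={p21}
C dims 6,15,10; δ0: rk_F2 5; δ1: rk_F2 9
Ȟ^0: (6−5)−0=1 ⇒ Z/2
Ȟ^1: (15−9)−5=1 ⇒ Z/2
Ȟ^2: (10−0)−9=1 ⇒ Z/2

Ȟ^0(U;F) ≅ Z/2; Ȟ^1(U;F) ≅ Z/2; Ȟ^2(U;F) ≅ Z/2
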